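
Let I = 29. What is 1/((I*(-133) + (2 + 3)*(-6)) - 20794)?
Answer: -1/24681 ≈ -4.0517e-5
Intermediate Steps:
1/((I*(-133) + (2 + 3)*(-6)) - 20794) = 1/((29*(-133) + (2 + 3)*(-6)) - 20794) = 1/((-3857 + 5*(-6)) - 20794) = 1/((-3857 - 30) - 20794) = 1/(-3887 - 20794) = 1/(-24681) = -1/24681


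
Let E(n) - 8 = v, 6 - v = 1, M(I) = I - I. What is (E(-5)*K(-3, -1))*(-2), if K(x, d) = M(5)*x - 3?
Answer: 78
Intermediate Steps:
M(I) = 0
K(x, d) = -3 (K(x, d) = 0*x - 3 = 0 - 3 = -3)
v = 5 (v = 6 - 1*1 = 6 - 1 = 5)
E(n) = 13 (E(n) = 8 + 5 = 13)
(E(-5)*K(-3, -1))*(-2) = (13*(-3))*(-2) = -39*(-2) = 78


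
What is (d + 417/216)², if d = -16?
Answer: 1026169/5184 ≈ 197.95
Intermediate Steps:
(d + 417/216)² = (-16 + 417/216)² = (-16 + 417*(1/216))² = (-16 + 139/72)² = (-1013/72)² = 1026169/5184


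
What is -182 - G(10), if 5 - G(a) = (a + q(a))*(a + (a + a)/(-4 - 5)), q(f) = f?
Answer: -283/9 ≈ -31.444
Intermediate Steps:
G(a) = 5 - 14*a²/9 (G(a) = 5 - (a + a)*(a + (a + a)/(-4 - 5)) = 5 - 2*a*(a + (2*a)/(-9)) = 5 - 2*a*(a + (2*a)*(-⅑)) = 5 - 2*a*(a - 2*a/9) = 5 - 2*a*7*a/9 = 5 - 14*a²/9)
-182 - G(10) = -182 - (5 - 14/9*10²) = -182 - (5 - 14/9*100) = -182 - (5 - 1400/9) = -182 - 1*(-1355/9) = -182 + 1355/9 = -283/9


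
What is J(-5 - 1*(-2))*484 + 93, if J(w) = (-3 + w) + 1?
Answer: -2327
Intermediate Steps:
J(w) = -2 + w
J(-5 - 1*(-2))*484 + 93 = (-2 + (-5 - 1*(-2)))*484 + 93 = (-2 + (-5 + 2))*484 + 93 = (-2 - 3)*484 + 93 = -5*484 + 93 = -2420 + 93 = -2327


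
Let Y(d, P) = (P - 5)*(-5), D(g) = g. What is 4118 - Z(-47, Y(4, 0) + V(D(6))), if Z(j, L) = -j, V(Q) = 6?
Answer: 4071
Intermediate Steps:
Y(d, P) = 25 - 5*P (Y(d, P) = (-5 + P)*(-5) = 25 - 5*P)
4118 - Z(-47, Y(4, 0) + V(D(6))) = 4118 - (-1)*(-47) = 4118 - 1*47 = 4118 - 47 = 4071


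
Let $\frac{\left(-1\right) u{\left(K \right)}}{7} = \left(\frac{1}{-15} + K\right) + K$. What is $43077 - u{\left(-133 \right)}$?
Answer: $\frac{618218}{15} \approx 41215.0$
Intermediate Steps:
$u{\left(K \right)} = \frac{7}{15} - 14 K$ ($u{\left(K \right)} = - 7 \left(\left(\frac{1}{-15} + K\right) + K\right) = - 7 \left(\left(- \frac{1}{15} + K\right) + K\right) = - 7 \left(- \frac{1}{15} + 2 K\right) = \frac{7}{15} - 14 K$)
$43077 - u{\left(-133 \right)} = 43077 - \left(\frac{7}{15} - -1862\right) = 43077 - \left(\frac{7}{15} + 1862\right) = 43077 - \frac{27937}{15} = \frac{618218}{15}$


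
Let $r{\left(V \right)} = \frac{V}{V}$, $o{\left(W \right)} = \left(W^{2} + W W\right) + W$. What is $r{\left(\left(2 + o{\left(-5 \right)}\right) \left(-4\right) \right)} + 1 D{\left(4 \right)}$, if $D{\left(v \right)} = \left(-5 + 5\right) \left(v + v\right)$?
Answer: $1$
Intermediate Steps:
$D{\left(v \right)} = 0$ ($D{\left(v \right)} = 0 \cdot 2 v = 0$)
$o{\left(W \right)} = W + 2 W^{2}$ ($o{\left(W \right)} = \left(W^{2} + W^{2}\right) + W = 2 W^{2} + W = W + 2 W^{2}$)
$r{\left(V \right)} = 1$
$r{\left(\left(2 + o{\left(-5 \right)}\right) \left(-4\right) \right)} + 1 D{\left(4 \right)} = 1 + 1 \cdot 0 = 1 + 0 = 1$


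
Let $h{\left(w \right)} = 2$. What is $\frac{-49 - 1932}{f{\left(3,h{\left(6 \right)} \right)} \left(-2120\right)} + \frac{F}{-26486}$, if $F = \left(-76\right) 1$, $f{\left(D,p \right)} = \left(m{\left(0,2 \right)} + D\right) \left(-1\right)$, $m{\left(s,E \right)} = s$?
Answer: $- \frac{1368037}{4432920} \approx -0.30861$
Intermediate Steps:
$f{\left(D,p \right)} = - D$ ($f{\left(D,p \right)} = \left(0 + D\right) \left(-1\right) = D \left(-1\right) = - D$)
$F = -76$
$\frac{-49 - 1932}{f{\left(3,h{\left(6 \right)} \right)} \left(-2120\right)} + \frac{F}{-26486} = \frac{-49 - 1932}{\left(-1\right) 3 \left(-2120\right)} - \frac{76}{-26486} = \frac{-49 - 1932}{\left(-3\right) \left(-2120\right)} - - \frac{2}{697} = - \frac{1981}{6360} + \frac{2}{697} = - \frac{1368037}{4432920}$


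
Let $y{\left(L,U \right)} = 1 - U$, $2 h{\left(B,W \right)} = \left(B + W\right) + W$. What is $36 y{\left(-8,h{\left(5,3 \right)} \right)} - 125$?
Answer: $-287$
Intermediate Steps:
$h{\left(B,W \right)} = W + \frac{B}{2}$ ($h{\left(B,W \right)} = \frac{\left(B + W\right) + W}{2} = \frac{B + 2 W}{2} = W + \frac{B}{2}$)
$36 y{\left(-8,h{\left(5,3 \right)} \right)} - 125 = 36 \left(1 - \left(3 + \frac{1}{2} \cdot 5\right)\right) - 125 = 36 \left(1 - \left(3 + \frac{5}{2}\right)\right) - 125 = 36 \left(1 - \frac{11}{2}\right) - 125 = 36 \left(- \frac{9}{2}\right) - 125 = -162 - 125 = -287$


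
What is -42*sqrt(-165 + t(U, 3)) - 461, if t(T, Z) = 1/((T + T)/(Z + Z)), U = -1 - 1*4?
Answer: -461 - 252*I*sqrt(115)/5 ≈ -461.0 - 540.48*I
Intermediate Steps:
U = -5 (U = -1 - 4 = -5)
t(T, Z) = Z/T (t(T, Z) = 1/((2*T)/((2*Z))) = 1/((2*T)*(1/(2*Z))) = 1/(T/Z) = Z/T)
-42*sqrt(-165 + t(U, 3)) - 461 = -42*sqrt(-165 + 3/(-5)) - 461 = -42*sqrt(-165 + 3*(-1/5)) - 461 = -42*sqrt(-165 - 3/5) - 461 = -252*I*sqrt(115)/5 - 461 = -461 - 252*I*sqrt(115)/5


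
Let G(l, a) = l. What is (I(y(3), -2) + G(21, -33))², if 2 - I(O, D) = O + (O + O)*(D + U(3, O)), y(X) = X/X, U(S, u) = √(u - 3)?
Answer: 668 - 104*I*√2 ≈ 668.0 - 147.08*I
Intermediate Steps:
U(S, u) = √(-3 + u)
y(X) = 1
I(O, D) = 2 - O - 2*O*(D + √(-3 + O)) (I(O, D) = 2 - (O + (O + O)*(D + √(-3 + O))) = 2 - (O + (2*O)*(D + √(-3 + O))) = 2 - (O + 2*O*(D + √(-3 + O))) = 2 + (-O - 2*O*(D + √(-3 + O))) = 2 - O - 2*O*(D + √(-3 + O)))
(I(y(3), -2) + G(21, -33))² = ((2 - 1*1 - 2*(-2)*1 - 2*1*√(-3 + 1)) + 21)² = ((2 - 1 + 4 - 2*1*√(-2)) + 21)² = ((2 - 1 + 4 - 2*1*I*√2) + 21)² = ((2 - 1 + 4 - 2*I*√2) + 21)² = ((5 - 2*I*√2) + 21)² = (26 - 2*I*√2)²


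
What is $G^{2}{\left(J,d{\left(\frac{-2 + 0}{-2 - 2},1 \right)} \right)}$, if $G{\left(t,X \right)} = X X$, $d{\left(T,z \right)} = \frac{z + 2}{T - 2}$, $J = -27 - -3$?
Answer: $16$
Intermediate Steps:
$J = -24$ ($J = -27 + 3 = -24$)
$d{\left(T,z \right)} = \frac{2 + z}{-2 + T}$
$G{\left(t,X \right)} = X^{2}$
$G^{2}{\left(J,d{\left(\frac{-2 + 0}{-2 - 2},1 \right)} \right)} = \left(\left(\frac{2 + 1}{-2 + \frac{-2 + 0}{-2 - 2}}\right)^{2}\right)^{2} = \left(\left(\frac{1}{-2 - \frac{2}{-4}} \cdot 3\right)^{2}\right)^{2} = \left(\left(\frac{1}{-2 - - \frac{1}{2}} \cdot 3\right)^{2}\right)^{2} = \left(\left(\frac{1}{-2 + \frac{1}{2}} \cdot 3\right)^{2}\right)^{2} = \left(\left(\frac{1}{- \frac{3}{2}} \cdot 3\right)^{2}\right)^{2} = \left(\left(\left(- \frac{2}{3}\right) 3\right)^{2}\right)^{2} = \left(\left(-2\right)^{2}\right)^{2} = 4^{2} = 16$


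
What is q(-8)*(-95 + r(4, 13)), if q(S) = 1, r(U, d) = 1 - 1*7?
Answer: -101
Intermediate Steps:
r(U, d) = -6 (r(U, d) = 1 - 7 = -6)
q(-8)*(-95 + r(4, 13)) = 1*(-95 - 6) = 1*(-101) = -101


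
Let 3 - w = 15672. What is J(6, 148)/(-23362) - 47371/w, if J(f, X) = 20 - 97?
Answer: 1107887815/366059178 ≈ 3.0265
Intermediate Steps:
J(f, X) = -77
w = -15669 (w = 3 - 1*15672 = 3 - 15672 = -15669)
J(6, 148)/(-23362) - 47371/w = -77/(-23362) - 47371/(-15669) = -77*(-1/23362) - 47371*(-1/15669) = 77/23362 + 47371/15669 = 1107887815/366059178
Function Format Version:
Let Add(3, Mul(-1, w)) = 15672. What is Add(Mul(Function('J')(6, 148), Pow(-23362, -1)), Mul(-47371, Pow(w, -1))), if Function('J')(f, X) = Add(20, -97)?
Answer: Rational(1107887815, 366059178) ≈ 3.0265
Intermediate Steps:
Function('J')(f, X) = -77
w = -15669 (w = Add(3, Mul(-1, 15672)) = Add(3, -15672) = -15669)
Add(Mul(Function('J')(6, 148), Pow(-23362, -1)), Mul(-47371, Pow(w, -1))) = Add(Mul(-77, Pow(-23362, -1)), Mul(-47371, Pow(-15669, -1))) = Add(Mul(-77, Rational(-1, 23362)), Mul(-47371, Rational(-1, 15669))) = Add(Rational(77, 23362), Rational(47371, 15669)) = Rational(1107887815, 366059178)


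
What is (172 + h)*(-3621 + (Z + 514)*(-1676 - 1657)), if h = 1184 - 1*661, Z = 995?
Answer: -3498017010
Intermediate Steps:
h = 523 (h = 1184 - 661 = 523)
(172 + h)*(-3621 + (Z + 514)*(-1676 - 1657)) = (172 + 523)*(-3621 + (995 + 514)*(-1676 - 1657)) = 695*(-3621 + 1509*(-3333)) = 695*(-3621 - 5029497) = 695*(-5033118) = -3498017010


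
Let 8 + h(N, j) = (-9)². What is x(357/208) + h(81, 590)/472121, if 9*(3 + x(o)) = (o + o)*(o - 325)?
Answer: -297675739369/2356828032 ≈ -126.30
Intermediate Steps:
x(o) = -3 + 2*o*(-325 + o)/9 (x(o) = -3 + ((o + o)*(o - 325))/9 = -3 + ((2*o)*(-325 + o))/9 = -3 + (2*o*(-325 + o))/9 = -3 + 2*o*(-325 + o)/9)
h(N, j) = 73 (h(N, j) = -8 + (-9)² = -8 + 81 = 73)
x(357/208) + h(81, 590)/472121 = (-3 - 77350/(3*208) + 2*(357/208)²/9) + 73/472121 = (-3 - 77350/(3*208) + 2*(357*(1/208))²/9) + 73*(1/472121) = (-3 - 650/9*357/208 + 2*(357/208)²/9) + 73/472121 = (-3 - 2975/24 + (2/9)*(127449/43264)) + 73/472121 = (-3 - 2975/24 + 14161/21632) + 73/472121 = -8196605/64896 + 73/472121 = -297675739369/2356828032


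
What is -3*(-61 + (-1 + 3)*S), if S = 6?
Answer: 147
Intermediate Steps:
-3*(-61 + (-1 + 3)*S) = -3*(-61 + (-1 + 3)*6) = -3*(-61 + 2*6) = -3*(-61 + 12) = -3*(-49) = 147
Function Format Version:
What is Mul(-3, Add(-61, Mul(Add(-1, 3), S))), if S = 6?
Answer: 147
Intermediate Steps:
Mul(-3, Add(-61, Mul(Add(-1, 3), S))) = Mul(-3, Add(-61, Mul(Add(-1, 3), 6))) = Mul(-3, Add(-61, Mul(2, 6))) = Mul(-3, Add(-61, 12)) = Mul(-3, -49) = 147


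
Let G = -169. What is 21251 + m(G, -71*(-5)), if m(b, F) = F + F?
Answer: 21961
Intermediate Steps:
m(b, F) = 2*F
21251 + m(G, -71*(-5)) = 21251 + 2*(-71*(-5)) = 21251 + 2*355 = 21251 + 710 = 21961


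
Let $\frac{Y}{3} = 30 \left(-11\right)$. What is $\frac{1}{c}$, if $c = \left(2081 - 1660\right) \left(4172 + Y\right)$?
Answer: $\frac{1}{1339622} \approx 7.4648 \cdot 10^{-7}$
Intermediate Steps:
$Y = -990$ ($Y = 3 \cdot 30 \left(-11\right) = 3 \left(-330\right) = -990$)
$c = 1339622$ ($c = \left(2081 - 1660\right) \left(4172 - 990\right) = 421 \cdot 3182 = 1339622$)
$\frac{1}{c} = \frac{1}{1339622}$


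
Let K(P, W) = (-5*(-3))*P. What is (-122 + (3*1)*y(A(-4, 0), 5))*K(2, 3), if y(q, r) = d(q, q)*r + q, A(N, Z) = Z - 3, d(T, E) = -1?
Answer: -4380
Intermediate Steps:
A(N, Z) = -3 + Z
y(q, r) = q - r (y(q, r) = -r + q = q - r)
K(P, W) = 15*P
(-122 + (3*1)*y(A(-4, 0), 5))*K(2, 3) = (-122 + (3*1)*((-3 + 0) - 1*5))*(15*2) = (-122 + 3*(-3 - 5))*30 = (-122 + 3*(-8))*30 = (-122 - 24)*30 = -146*30 = -4380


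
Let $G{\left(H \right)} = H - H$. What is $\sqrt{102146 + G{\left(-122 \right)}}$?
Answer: $\sqrt{102146} \approx 319.6$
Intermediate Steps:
$G{\left(H \right)} = 0$
$\sqrt{102146 + G{\left(-122 \right)}} = \sqrt{102146 + 0} = \sqrt{102146}$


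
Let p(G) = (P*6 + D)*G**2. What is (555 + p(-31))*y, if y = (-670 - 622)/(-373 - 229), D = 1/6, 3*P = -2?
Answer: -6063679/903 ≈ -6715.0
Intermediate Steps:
P = -2/3 (P = (1/3)*(-2) = -2/3 ≈ -0.66667)
D = 1/6 ≈ 0.16667
y = 646/301 (y = -1292/(-602) = -1292*(-1/602) = 646/301 ≈ 2.1462)
p(G) = -23*G**2/6 (p(G) = (-2/3*6 + 1/6)*G**2 = (-4 + 1/6)*G**2 = -23*G**2/6)
(555 + p(-31))*y = (555 - 23/6*(-31)**2)*(646/301) = (555 - 23/6*961)*(646/301) = (555 - 22103/6)*(646/301) = -18773/6*646/301 = -6063679/903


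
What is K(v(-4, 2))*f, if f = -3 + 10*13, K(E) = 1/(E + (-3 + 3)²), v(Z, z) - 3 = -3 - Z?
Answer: 127/4 ≈ 31.750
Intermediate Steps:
v(Z, z) = -Z (v(Z, z) = 3 + (-3 - Z) = -Z)
K(E) = 1/E (K(E) = 1/(E + 0²) = 1/(E + 0) = 1/E)
f = 127 (f = -3 + 130 = 127)
K(v(-4, 2))*f = 127/(-1*(-4)) = 127/4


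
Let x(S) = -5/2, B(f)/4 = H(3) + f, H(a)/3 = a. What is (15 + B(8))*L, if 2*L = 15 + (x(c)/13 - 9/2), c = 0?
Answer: 5561/13 ≈ 427.77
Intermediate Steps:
H(a) = 3*a
B(f) = 36 + 4*f (B(f) = 4*(3*3 + f) = 4*(9 + f) = 36 + 4*f)
x(S) = -5/2 (x(S) = -5*1/2 = -5/2)
L = 67/13 (L = (15 + (-5/2/13 - 9/2))/2 = (15 + (-5/2*1/13 - 9*1/2))/2 = (15 + (-5/26 - 9/2))/2 = (15 - 61/13)/2 = (1/2)*(134/13) = 67/13 ≈ 5.1538)
(15 + B(8))*L = (15 + (36 + 4*8))*(67/13) = (15 + (36 + 32))*(67/13) = (15 + 68)*(67/13) = 83*(67/13) = 5561/13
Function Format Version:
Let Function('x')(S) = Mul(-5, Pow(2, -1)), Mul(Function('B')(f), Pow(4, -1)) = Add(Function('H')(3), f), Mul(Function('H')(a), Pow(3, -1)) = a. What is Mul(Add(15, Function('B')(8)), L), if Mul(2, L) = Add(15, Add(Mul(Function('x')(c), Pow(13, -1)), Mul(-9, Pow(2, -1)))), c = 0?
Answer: Rational(5561, 13) ≈ 427.77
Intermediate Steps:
Function('H')(a) = Mul(3, a)
Function('B')(f) = Add(36, Mul(4, f)) (Function('B')(f) = Mul(4, Add(Mul(3, 3), f)) = Mul(4, Add(9, f)) = Add(36, Mul(4, f)))
Function('x')(S) = Rational(-5, 2) (Function('x')(S) = Mul(-5, Rational(1, 2)) = Rational(-5, 2))
L = Rational(67, 13) (L = Mul(Rational(1, 2), Add(15, Add(Mul(Rational(-5, 2), Pow(13, -1)), Mul(-9, Pow(2, -1))))) = Mul(Rational(1, 2), Add(15, Add(Mul(Rational(-5, 2), Rational(1, 13)), Mul(-9, Rational(1, 2))))) = Mul(Rational(1, 2), Add(15, Add(Rational(-5, 26), Rational(-9, 2)))) = Mul(Rational(1, 2), Add(15, Rational(-61, 13))) = Mul(Rational(1, 2), Rational(134, 13)) = Rational(67, 13) ≈ 5.1538)
Mul(Add(15, Function('B')(8)), L) = Mul(Add(15, Add(36, Mul(4, 8))), Rational(67, 13)) = Mul(Add(15, Add(36, 32)), Rational(67, 13)) = Mul(Add(15, 68), Rational(67, 13)) = Mul(83, Rational(67, 13)) = Rational(5561, 13)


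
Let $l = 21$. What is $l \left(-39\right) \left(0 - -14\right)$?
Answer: $-11466$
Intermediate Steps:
$l \left(-39\right) \left(0 - -14\right) = 21 \left(-39\right) \left(0 - -14\right) = - 819 \left(0 + 14\right) = \left(-819\right) 14 = -11466$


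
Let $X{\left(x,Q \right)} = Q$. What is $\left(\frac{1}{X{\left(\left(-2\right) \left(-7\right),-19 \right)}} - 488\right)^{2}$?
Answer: $\frac{85988529}{361} \approx 2.382 \cdot 10^{5}$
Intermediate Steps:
$\left(\frac{1}{X{\left(\left(-2\right) \left(-7\right),-19 \right)}} - 488\right)^{2} = \left(\frac{1}{-19} - 488\right)^{2} = \left(- \frac{1}{19} - 488\right)^{2} = \left(- \frac{9273}{19}\right)^{2} = \frac{85988529}{361}$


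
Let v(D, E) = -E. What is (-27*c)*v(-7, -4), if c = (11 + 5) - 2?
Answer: -1512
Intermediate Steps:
c = 14 (c = 16 - 2 = 14)
(-27*c)*v(-7, -4) = (-27*14)*(-1*(-4)) = -378*4 = -1512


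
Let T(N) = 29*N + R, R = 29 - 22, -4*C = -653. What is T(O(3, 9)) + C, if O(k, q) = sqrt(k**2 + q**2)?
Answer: 681/4 + 87*sqrt(10) ≈ 445.37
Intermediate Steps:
C = 653/4 (C = -1/4*(-653) = 653/4 ≈ 163.25)
R = 7
T(N) = 7 + 29*N (T(N) = 29*N + 7 = 7 + 29*N)
T(O(3, 9)) + C = (7 + 29*sqrt(3**2 + 9**2)) + 653/4 = (7 + 29*sqrt(9 + 81)) + 653/4 = (7 + 29*sqrt(90)) + 653/4 = (7 + 29*(3*sqrt(10))) + 653/4 = (7 + 87*sqrt(10)) + 653/4 = 681/4 + 87*sqrt(10)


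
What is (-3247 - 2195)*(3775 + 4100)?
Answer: -42855750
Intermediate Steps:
(-3247 - 2195)*(3775 + 4100) = -5442*7875 = -42855750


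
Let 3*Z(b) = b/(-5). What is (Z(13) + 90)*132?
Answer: 58828/5 ≈ 11766.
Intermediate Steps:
Z(b) = -b/15 (Z(b) = (b/(-5))/3 = (b*(-⅕))/3 = (-b/5)/3 = -b/15)
(Z(13) + 90)*132 = (-1/15*13 + 90)*132 = (-13/15 + 90)*132 = (1337/15)*132 = 58828/5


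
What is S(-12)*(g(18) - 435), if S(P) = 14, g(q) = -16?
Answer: -6314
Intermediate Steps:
S(-12)*(g(18) - 435) = 14*(-16 - 435) = 14*(-451) = -6314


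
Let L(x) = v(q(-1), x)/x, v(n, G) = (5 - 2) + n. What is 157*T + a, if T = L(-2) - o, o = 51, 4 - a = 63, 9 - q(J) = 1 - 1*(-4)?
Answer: -17231/2 ≈ -8615.5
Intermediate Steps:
q(J) = 4 (q(J) = 9 - (1 - 1*(-4)) = 9 - (1 + 4) = 9 - 1*5 = 9 - 5 = 4)
a = -59 (a = 4 - 1*63 = 4 - 63 = -59)
v(n, G) = 3 + n
L(x) = 7/x (L(x) = (3 + 4)/x = 7/x)
T = -109/2 (T = 7/(-2) - 1*51 = 7*(-½) - 51 = -7/2 - 51 = -109/2 ≈ -54.500)
157*T + a = 157*(-109/2) - 59 = -17113/2 - 59 = -17231/2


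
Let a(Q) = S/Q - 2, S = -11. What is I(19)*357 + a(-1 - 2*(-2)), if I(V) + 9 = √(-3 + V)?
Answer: -5372/3 ≈ -1790.7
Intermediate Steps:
I(V) = -9 + √(-3 + V)
a(Q) = -2 - 11/Q (a(Q) = -11/Q - 2 = -2 - 11/Q)
I(19)*357 + a(-1 - 2*(-2)) = (-9 + √(-3 + 19))*357 + (-2 - 11/(-1 - 2*(-2))) = (-9 + √16)*357 + (-2 - 11/(-1 + 4)) = (-9 + 4)*357 + (-2 - 11/3) = -5*357 + (-2 - 11*⅓) = -1785 + (-2 - 11/3) = -1785 - 17/3 = -5372/3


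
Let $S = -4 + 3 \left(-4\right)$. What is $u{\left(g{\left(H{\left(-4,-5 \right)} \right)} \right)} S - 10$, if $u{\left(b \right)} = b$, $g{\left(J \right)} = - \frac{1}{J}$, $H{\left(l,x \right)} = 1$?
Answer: $6$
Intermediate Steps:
$S = -16$ ($S = -4 - 12 = -16$)
$u{\left(g{\left(H{\left(-4,-5 \right)} \right)} \right)} S - 10 = - 1^{-1} \left(-16\right) - 10 = \left(-1\right) 1 \left(-16\right) - 10 = \left(-1\right) \left(-16\right) - 10 = 16 - 10 = 6$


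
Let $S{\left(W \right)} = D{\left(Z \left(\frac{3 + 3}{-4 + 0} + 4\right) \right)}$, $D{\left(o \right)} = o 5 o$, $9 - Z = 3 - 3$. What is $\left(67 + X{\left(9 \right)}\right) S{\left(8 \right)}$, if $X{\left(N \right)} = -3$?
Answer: $162000$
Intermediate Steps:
$Z = 9$ ($Z = 9 - \left(3 - 3\right) = 9 - 0 = 9 + 0 = 9$)
$D{\left(o \right)} = 5 o^{2}$ ($D{\left(o \right)} = 5 o o = 5 o^{2}$)
$S{\left(W \right)} = \frac{10125}{4}$ ($S{\left(W \right)} = 5 \left(9 \left(\frac{3 + 3}{-4 + 0} + 4\right)\right)^{2} = 5 \left(9 \left(\frac{6}{-4} + 4\right)\right)^{2} = 5 \left(9 \left(6 \left(- \frac{1}{4}\right) + 4\right)\right)^{2} = 5 \left(9 \left(- \frac{3}{2} + 4\right)\right)^{2} = 5 \left(9 \cdot \frac{5}{2}\right)^{2} = 5 \left(\frac{45}{2}\right)^{2} = 5 \cdot \frac{2025}{4} = \frac{10125}{4}$)
$\left(67 + X{\left(9 \right)}\right) S{\left(8 \right)} = \left(67 - 3\right) \frac{10125}{4} = 64 \cdot \frac{10125}{4} = 162000$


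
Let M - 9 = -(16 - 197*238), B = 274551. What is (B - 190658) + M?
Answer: 130772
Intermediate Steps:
M = 46879 (M = 9 - (16 - 197*238) = 9 - (16 - 46886) = 9 - 1*(-46870) = 9 + 46870 = 46879)
(B - 190658) + M = (274551 - 190658) + 46879 = 83893 + 46879 = 130772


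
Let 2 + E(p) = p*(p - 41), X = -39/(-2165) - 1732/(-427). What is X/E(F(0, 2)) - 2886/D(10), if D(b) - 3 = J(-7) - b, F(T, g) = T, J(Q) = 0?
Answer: 758512747/1848910 ≈ 410.25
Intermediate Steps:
X = 3766433/924455 (X = -39*(-1/2165) - 1732*(-1/427) = 39/2165 + 1732/427 = 3766433/924455 ≈ 4.0742)
E(p) = -2 + p*(-41 + p) (E(p) = -2 + p*(p - 41) = -2 + p*(-41 + p))
D(b) = 3 - b (D(b) = 3 + (0 - b) = 3 - b)
X/E(F(0, 2)) - 2886/D(10) = 3766433/(924455*(-2 + 0² - 41*0)) - 2886/(3 - 1*10) = 3766433/(924455*(-2 + 0 + 0)) - 2886/(3 - 10) = (3766433/924455)/(-2) - 2886/(-7) = (3766433/924455)*(-½) - 2886*(-⅐) = -3766433/1848910 + 2886/7 = 758512747/1848910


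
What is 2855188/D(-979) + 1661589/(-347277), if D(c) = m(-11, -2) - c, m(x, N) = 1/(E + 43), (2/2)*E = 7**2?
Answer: 188555125597/64759611 ≈ 2911.6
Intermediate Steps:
E = 49 (E = 7**2 = 49)
m(x, N) = 1/92 (m(x, N) = 1/(49 + 43) = 1/92)
D(c) = 1/92 - c
2855188/D(-979) + 1661589/(-347277) = 2855188/(1/92 - 1*(-979)) + 1661589/(-347277) = 2855188/(1/92 + 979) + 1661589*(-1/347277) = 2855188/(90069/92) - 24081/5033 = 2855188*(92/90069) - 24081/5033 = 37525328/12867 - 24081/5033 = 188555125597/64759611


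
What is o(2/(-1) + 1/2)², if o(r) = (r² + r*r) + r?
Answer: 9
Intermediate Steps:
o(r) = r + 2*r² (o(r) = (r² + r²) + r = 2*r² + r = r + 2*r²)
o(2/(-1) + 1/2)² = ((2/(-1) + 1/2)*(1 + 2*(2/(-1) + 1/2)))² = ((2*(-1) + 1*(½))*(1 + 2*(2*(-1) + 1*(½))))² = ((-2 + ½)*(1 + 2*(-2 + ½)))² = (-3*(1 + 2*(-3/2))/2)² = (-3*(1 - 3)/2)² = (-3/2*(-2))² = 3² = 9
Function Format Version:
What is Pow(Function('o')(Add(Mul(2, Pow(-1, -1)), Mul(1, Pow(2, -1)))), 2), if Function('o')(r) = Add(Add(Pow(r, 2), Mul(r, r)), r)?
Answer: 9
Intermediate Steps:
Function('o')(r) = Add(r, Mul(2, Pow(r, 2))) (Function('o')(r) = Add(Add(Pow(r, 2), Pow(r, 2)), r) = Add(Mul(2, Pow(r, 2)), r) = Add(r, Mul(2, Pow(r, 2))))
Pow(Function('o')(Add(Mul(2, Pow(-1, -1)), Mul(1, Pow(2, -1)))), 2) = Pow(Mul(Add(Mul(2, Pow(-1, -1)), Mul(1, Pow(2, -1))), Add(1, Mul(2, Add(Mul(2, Pow(-1, -1)), Mul(1, Pow(2, -1)))))), 2) = Pow(Mul(Add(Mul(2, -1), Mul(1, Rational(1, 2))), Add(1, Mul(2, Add(Mul(2, -1), Mul(1, Rational(1, 2)))))), 2) = Pow(Mul(Add(-2, Rational(1, 2)), Add(1, Mul(2, Add(-2, Rational(1, 2))))), 2) = Pow(Mul(Rational(-3, 2), Add(1, Mul(2, Rational(-3, 2)))), 2) = Pow(Mul(Rational(-3, 2), Add(1, -3)), 2) = Pow(Mul(Rational(-3, 2), -2), 2) = Pow(3, 2) = 9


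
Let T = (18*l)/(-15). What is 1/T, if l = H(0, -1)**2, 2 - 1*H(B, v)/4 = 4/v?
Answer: -5/3456 ≈ -0.0014468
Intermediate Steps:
H(B, v) = 8 - 16/v
l = 576 (l = (8 - 16/(-1))**2 = (8 - 16*(-1))**2 = (8 + 16)**2 = 24**2 = 576)
T = -3456/5 (T = (18*576)/(-15) = 10368*(-1/15) = -3456/5 ≈ -691.20)
1/T = 1/(-3456/5) = -5/3456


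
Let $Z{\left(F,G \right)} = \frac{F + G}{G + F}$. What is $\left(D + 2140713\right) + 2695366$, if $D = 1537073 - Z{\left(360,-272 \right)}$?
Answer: $6373151$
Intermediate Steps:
$Z{\left(F,G \right)} = 1$ ($Z{\left(F,G \right)} = \frac{F + G}{F + G} = 1$)
$D = 1537072$ ($D = 1537073 - 1 = 1537072$)
$\left(D + 2140713\right) + 2695366 = \left(1537072 + 2140713\right) + 2695366 = 3677785 + 2695366 = 6373151$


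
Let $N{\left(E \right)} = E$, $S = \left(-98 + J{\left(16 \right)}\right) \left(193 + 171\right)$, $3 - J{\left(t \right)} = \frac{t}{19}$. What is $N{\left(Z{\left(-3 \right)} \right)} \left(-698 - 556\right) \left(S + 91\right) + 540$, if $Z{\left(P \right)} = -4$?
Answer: $-174533820$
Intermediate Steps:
$J{\left(t \right)} = 3 - \frac{t}{19}$
$S = - \frac{662844}{19}$ ($S = \left(-98 + \left(3 - \frac{16}{19}\right)\right) \left(193 + 171\right) = \left(-98 + \left(3 - \frac{16}{19}\right)\right) 364 = \left(-98 + \frac{41}{19}\right) 364 = \left(- \frac{1821}{19}\right) 364 = - \frac{662844}{19} \approx -34887.0$)
$N{\left(Z{\left(-3 \right)} \right)} \left(-698 - 556\right) \left(S + 91\right) + 540 = - 4 \left(-698 - 556\right) \left(- \frac{662844}{19} + 91\right) + 540 = - 4 \left(\left(-1254\right) \left(- \frac{661115}{19}\right)\right) + 540 = \left(-4\right) 43633590 + 540 = -174534360 + 540 = -174533820$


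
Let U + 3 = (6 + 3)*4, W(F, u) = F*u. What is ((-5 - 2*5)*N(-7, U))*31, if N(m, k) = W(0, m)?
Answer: 0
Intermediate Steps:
U = 33 (U = -3 + (6 + 3)*4 = -3 + 9*4 = -3 + 36 = 33)
N(m, k) = 0 (N(m, k) = 0*m = 0)
((-5 - 2*5)*N(-7, U))*31 = ((-5 - 2*5)*0)*31 = ((-5 - 10)*0)*31 = -15*0*31 = 0*31 = 0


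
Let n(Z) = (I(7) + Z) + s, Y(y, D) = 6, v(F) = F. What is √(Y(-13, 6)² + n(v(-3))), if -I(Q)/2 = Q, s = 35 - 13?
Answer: √41 ≈ 6.4031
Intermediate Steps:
s = 22
I(Q) = -2*Q
n(Z) = 8 + Z (n(Z) = (-2*7 + Z) + 22 = (-14 + Z) + 22 = 8 + Z)
√(Y(-13, 6)² + n(v(-3))) = √(6² + (8 - 3)) = √(36 + 5) = √41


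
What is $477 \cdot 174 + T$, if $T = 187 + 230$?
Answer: $83415$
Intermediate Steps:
$T = 417$
$477 \cdot 174 + T = 477 \cdot 174 + 417 = 82998 + 417 = 83415$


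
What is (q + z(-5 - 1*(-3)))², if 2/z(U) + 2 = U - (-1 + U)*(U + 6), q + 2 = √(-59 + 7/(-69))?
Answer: (483 - 4*I*√281382)²/76176 ≈ -56.039 - 26.907*I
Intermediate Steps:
q = -2 + I*√281382/69 (q = -2 + √(-59 + 7/(-69)) = -2 + √(-59 + 7*(-1/69)) = -2 + √(-59 - 7/69) = -2 + √(-4078/69) = -2 + I*√281382/69 ≈ -2.0 + 7.6877*I)
z(U) = 2/(-2 + U - (-1 + U)*(6 + U)) (z(U) = 2/(-2 + (U - (-1 + U)*(U + 6))) = 2/(-2 + (U - (-1 + U)*(6 + U))) = 2/(-2 + U - (-1 + U)*(6 + U)))
(q + z(-5 - 1*(-3)))² = ((-2 + I*√281382/69) - 2/(-4 + (-5 - 1*(-3))² + 4*(-5 - 1*(-3))))² = ((-2 + I*√281382/69) - 2/(-4 + (-5 + 3)² + 4*(-5 + 3)))² = ((-2 + I*√281382/69) - 2/(-4 + (-2)² + 4*(-2)))² = ((-2 + I*√281382/69) - 2/(-4 + 4 - 8))² = ((-2 + I*√281382/69) - 2/(-8))² = ((-2 + I*√281382/69) - 2*(-⅛))² = ((-2 + I*√281382/69) + ¼)² = (-7/4 + I*√281382/69)²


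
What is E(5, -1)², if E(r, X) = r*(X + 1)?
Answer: 0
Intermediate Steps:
E(r, X) = r*(1 + X)
E(5, -1)² = (5*(1 - 1))² = (5*0)² = 0² = 0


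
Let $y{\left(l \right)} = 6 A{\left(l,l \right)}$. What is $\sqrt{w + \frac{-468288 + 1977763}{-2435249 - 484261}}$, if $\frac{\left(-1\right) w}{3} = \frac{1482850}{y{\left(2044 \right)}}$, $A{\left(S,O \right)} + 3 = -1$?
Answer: $\frac{\sqrt{58030734697215}}{17694} \approx 430.53$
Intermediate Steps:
$A{\left(S,O \right)} = -4$ ($A{\left(S,O \right)} = -3 - 1 = -4$)
$y{\left(l \right)} = -24$ ($y{\left(l \right)} = 6 \left(-4\right) = -24$)
$w = \frac{741425}{4}$ ($w = - 3 \frac{1482850}{-24} = - 3 \cdot 1482850 \left(- \frac{1}{24}\right) = \left(-3\right) \left(- \frac{741425}{12}\right) = \frac{741425}{4} \approx 1.8536 \cdot 10^{5}$)
$\sqrt{w + \frac{-468288 + 1977763}{-2435249 - 484261}} = \sqrt{\frac{741425}{4} + \frac{-468288 + 1977763}{-2435249 - 484261}} = \sqrt{\frac{741425}{4} + \frac{1509475}{-2919510}} = \sqrt{\frac{741425}{4} + 1509475 \left(- \frac{1}{2919510}\right)} = \sqrt{\frac{741425}{4} - \frac{27445}{53082}} = \sqrt{\frac{19678106035}{106164}} = \frac{\sqrt{58030734697215}}{17694}$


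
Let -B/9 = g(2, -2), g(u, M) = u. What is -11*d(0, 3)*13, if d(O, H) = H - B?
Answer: -3003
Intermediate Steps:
B = -18 (B = -9*2 = -18)
d(O, H) = 18 + H (d(O, H) = H - 1*(-18) = H + 18 = 18 + H)
-11*d(0, 3)*13 = -11*(18 + 3)*13 = -11*21*13 = -231*13 = -3003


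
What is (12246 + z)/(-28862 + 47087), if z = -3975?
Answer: 919/2025 ≈ 0.45383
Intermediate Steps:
(12246 + z)/(-28862 + 47087) = (12246 - 3975)/(-28862 + 47087) = 8271/18225 = 8271*(1/18225) = 919/2025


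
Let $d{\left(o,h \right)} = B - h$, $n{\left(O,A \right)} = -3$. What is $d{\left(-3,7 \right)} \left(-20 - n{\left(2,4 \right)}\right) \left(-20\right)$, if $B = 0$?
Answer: $-2380$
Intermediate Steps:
$d{\left(o,h \right)} = - h$ ($d{\left(o,h \right)} = 0 - h = - h$)
$d{\left(-3,7 \right)} \left(-20 - n{\left(2,4 \right)}\right) \left(-20\right) = \left(-1\right) 7 \left(-20 - -3\right) \left(-20\right) = - 7 \left(-20 + 3\right) \left(-20\right) = \left(-7\right) \left(-17\right) \left(-20\right) = 119 \left(-20\right) = -2380$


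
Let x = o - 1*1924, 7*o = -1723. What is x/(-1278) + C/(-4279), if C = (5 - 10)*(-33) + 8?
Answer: 63454631/38279934 ≈ 1.6576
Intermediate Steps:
o = -1723/7 (o = (⅐)*(-1723) = -1723/7 ≈ -246.14)
C = 173 (C = -5*(-33) + 8 = 165 + 8 = 173)
x = -15191/7 (x = -1723/7 - 1*1924 = -1723/7 - 1924 = -15191/7 ≈ -2170.1)
x/(-1278) + C/(-4279) = -15191/7/(-1278) + 173/(-4279) = -15191/7*(-1/1278) + 173*(-1/4279) = 15191/8946 - 173/4279 = 63454631/38279934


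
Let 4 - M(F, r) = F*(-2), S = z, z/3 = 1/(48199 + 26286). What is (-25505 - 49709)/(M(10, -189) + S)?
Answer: -5602314790/1787643 ≈ -3133.9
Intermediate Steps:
z = 3/74485 (z = 3/(48199 + 26286) = 3/74485 ≈ 4.0277e-5)
S = 3/74485 ≈ 4.0277e-5
M(F, r) = 4 + 2*F (M(F, r) = 4 - F*(-2) = 4 - (-2)*F = 4 + 2*F)
(-25505 - 49709)/(M(10, -189) + S) = (-25505 - 49709)/((4 + 2*10) + 3/74485) = -75214/((4 + 20) + 3/74485) = -75214/(24 + 3/74485) = -75214/1787643/74485 = -75214*74485/1787643 = -5602314790/1787643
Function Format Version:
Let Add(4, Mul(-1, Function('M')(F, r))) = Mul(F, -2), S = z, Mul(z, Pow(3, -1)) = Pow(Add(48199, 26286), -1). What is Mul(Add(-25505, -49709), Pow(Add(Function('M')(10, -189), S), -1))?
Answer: Rational(-5602314790, 1787643) ≈ -3133.9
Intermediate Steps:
z = Rational(3, 74485) (z = Mul(3, Pow(Add(48199, 26286), -1)) = Mul(3, Pow(74485, -1)) = Mul(3, Rational(1, 74485)) = Rational(3, 74485) ≈ 4.0277e-5)
S = Rational(3, 74485) ≈ 4.0277e-5
Function('M')(F, r) = Add(4, Mul(2, F)) (Function('M')(F, r) = Add(4, Mul(-1, Mul(F, -2))) = Add(4, Mul(-1, Mul(-2, F))) = Add(4, Mul(2, F)))
Mul(Add(-25505, -49709), Pow(Add(Function('M')(10, -189), S), -1)) = Mul(Add(-25505, -49709), Pow(Add(Add(4, Mul(2, 10)), Rational(3, 74485)), -1)) = Mul(-75214, Pow(Add(Add(4, 20), Rational(3, 74485)), -1)) = Mul(-75214, Pow(Add(24, Rational(3, 74485)), -1)) = Mul(-75214, Pow(Rational(1787643, 74485), -1)) = Mul(-75214, Rational(74485, 1787643)) = Rational(-5602314790, 1787643)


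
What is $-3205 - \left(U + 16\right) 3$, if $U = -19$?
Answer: $-3196$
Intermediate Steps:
$-3205 - \left(U + 16\right) 3 = -3205 - \left(-19 + 16\right) 3 = -3205 - \left(-3\right) 3 = -3205 - -9 = -3205 + 9 = -3196$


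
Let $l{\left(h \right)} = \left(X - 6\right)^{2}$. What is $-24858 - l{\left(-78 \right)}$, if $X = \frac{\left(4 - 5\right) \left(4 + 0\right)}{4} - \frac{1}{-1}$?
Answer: $-24894$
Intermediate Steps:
$X = 0$ ($X = \left(-1\right) 4 \cdot \frac{1}{4} - -1 = \left(-4\right) \frac{1}{4} + 1 = -1 + 1 = 0$)
$l{\left(h \right)} = 36$ ($l{\left(h \right)} = \left(0 - 6\right)^{2} = \left(-6\right)^{2} = 36$)
$-24858 - l{\left(-78 \right)} = -24858 - 36 = -24894$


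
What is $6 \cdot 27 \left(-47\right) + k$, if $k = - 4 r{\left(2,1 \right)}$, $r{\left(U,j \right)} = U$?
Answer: $-7622$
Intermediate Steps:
$k = -8$ ($k = \left(-4\right) 2 = -8$)
$6 \cdot 27 \left(-47\right) + k = 6 \cdot 27 \left(-47\right) - 8 = 162 \left(-47\right) - 8 = -7614 - 8 = -7622$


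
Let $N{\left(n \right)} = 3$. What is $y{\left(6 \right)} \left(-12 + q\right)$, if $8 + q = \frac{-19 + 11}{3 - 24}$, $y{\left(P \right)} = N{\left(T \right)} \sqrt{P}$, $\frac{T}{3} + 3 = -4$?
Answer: $- \frac{412 \sqrt{6}}{7} \approx -144.17$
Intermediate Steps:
$T = -21$ ($T = -9 + 3 \left(-4\right) = -9 - 12 = -21$)
$y{\left(P \right)} = 3 \sqrt{P}$
$q = - \frac{160}{21}$ ($q = -8 + \frac{-19 + 11}{3 - 24} = -8 - \frac{8}{-21} = -8 - - \frac{8}{21} = -8 + \frac{8}{21} = - \frac{160}{21} \approx -7.619$)
$y{\left(6 \right)} \left(-12 + q\right) = 3 \sqrt{6} \left(-12 - \frac{160}{21}\right) = 3 \sqrt{6} \left(- \frac{412}{21}\right) = - \frac{412 \sqrt{6}}{7}$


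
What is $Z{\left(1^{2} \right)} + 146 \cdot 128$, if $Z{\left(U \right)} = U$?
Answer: $18689$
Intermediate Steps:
$Z{\left(1^{2} \right)} + 146 \cdot 128 = 1^{2} + 146 \cdot 128 = 1 + 18688 = 18689$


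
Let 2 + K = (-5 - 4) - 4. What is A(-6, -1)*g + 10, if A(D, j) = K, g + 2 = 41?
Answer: -575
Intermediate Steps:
g = 39 (g = -2 + 41 = 39)
K = -15 (K = -2 + ((-5 - 4) - 4) = -2 + (-9 - 4) = -2 - 13 = -15)
A(D, j) = -15
A(-6, -1)*g + 10 = -15*39 + 10 = -585 + 10 = -575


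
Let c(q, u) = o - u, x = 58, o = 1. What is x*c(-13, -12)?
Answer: 754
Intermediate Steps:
c(q, u) = 1 - u
x*c(-13, -12) = 58*(1 - 1*(-12)) = 58*(1 + 12) = 58*13 = 754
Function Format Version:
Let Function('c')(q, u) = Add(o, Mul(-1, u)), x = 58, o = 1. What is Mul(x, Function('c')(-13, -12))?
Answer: 754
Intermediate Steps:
Function('c')(q, u) = Add(1, Mul(-1, u))
Mul(x, Function('c')(-13, -12)) = Mul(58, Add(1, Mul(-1, -12))) = Mul(58, Add(1, 12)) = Mul(58, 13) = 754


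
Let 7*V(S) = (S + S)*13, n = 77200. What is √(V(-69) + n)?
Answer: √3770242/7 ≈ 277.39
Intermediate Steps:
V(S) = 26*S/7 (V(S) = ((S + S)*13)/7 = ((2*S)*13)/7 = (26*S)/7 = 26*S/7)
√(V(-69) + n) = √((26/7)*(-69) + 77200) = √(-1794/7 + 77200) = √(538606/7) = √3770242/7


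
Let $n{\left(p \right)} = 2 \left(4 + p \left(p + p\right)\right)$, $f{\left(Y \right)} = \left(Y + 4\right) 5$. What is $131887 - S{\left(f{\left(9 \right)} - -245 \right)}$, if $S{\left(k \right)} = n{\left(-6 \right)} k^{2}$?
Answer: $-14475313$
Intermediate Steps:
$f{\left(Y \right)} = 20 + 5 Y$ ($f{\left(Y \right)} = \left(4 + Y\right) 5 = 20 + 5 Y$)
$n{\left(p \right)} = 8 + 4 p^{2}$ ($n{\left(p \right)} = 2 \left(4 + p 2 p\right) = 2 \left(4 + 2 p^{2}\right) = 8 + 4 p^{2}$)
$S{\left(k \right)} = 152 k^{2}$ ($S{\left(k \right)} = \left(8 + 4 \left(-6\right)^{2}\right) k^{2} = \left(8 + 4 \cdot 36\right) k^{2} = \left(8 + 144\right) k^{2} = 152 k^{2}$)
$131887 - S{\left(f{\left(9 \right)} - -245 \right)} = 131887 - 152 \left(\left(20 + 5 \cdot 9\right) - -245\right)^{2} = 131887 - 152 \left(\left(20 + 45\right) + 245\right)^{2} = 131887 - 152 \left(65 + 245\right)^{2} = 131887 - 152 \cdot 310^{2} = 131887 - 152 \cdot 96100 = 131887 - 14607200 = -14475313$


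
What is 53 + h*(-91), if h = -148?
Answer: 13521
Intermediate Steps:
53 + h*(-91) = 53 - 148*(-91) = 53 + 13468 = 13521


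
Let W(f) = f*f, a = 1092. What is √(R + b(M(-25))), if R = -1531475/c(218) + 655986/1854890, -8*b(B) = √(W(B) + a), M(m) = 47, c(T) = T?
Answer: √(-1148631868888256688040 - 20438984766330050*√3301)/404366020 ≈ 83.857*I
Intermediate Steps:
W(f) = f²
b(B) = -√(1092 + B²)/8 (b(B) = -√(B² + 1092)/8 = -√(1092 + B²)/8)
R = -1420287328901/202183010 (R = -1531475/218 + 655986/1854890 = -1531475*1/218 + 655986*(1/1854890) = -1531475/218 + 327993/927445 = -1420287328901/202183010 ≈ -7024.8)
√(R + b(M(-25))) = √(-1420287328901/202183010 - √(1092 + 47²)/8) = √(-1420287328901/202183010 - √(1092 + 2209)/8) = √(-1420287328901/202183010 - √3301/8)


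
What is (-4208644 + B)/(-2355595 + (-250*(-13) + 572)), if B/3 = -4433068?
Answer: 17507848/2351773 ≈ 7.4445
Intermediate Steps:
B = -13299204 (B = 3*(-4433068) = -13299204)
(-4208644 + B)/(-2355595 + (-250*(-13) + 572)) = (-4208644 - 13299204)/(-2355595 + (-250*(-13) + 572)) = -17507848/(-2355595 + (3250 + 572)) = -17507848/(-2355595 + 3822) = -17507848/(-2351773) = -17507848*(-1/2351773) = 17507848/2351773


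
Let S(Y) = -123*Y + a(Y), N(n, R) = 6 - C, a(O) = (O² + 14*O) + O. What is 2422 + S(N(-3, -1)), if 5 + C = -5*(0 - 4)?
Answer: 3475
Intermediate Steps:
a(O) = O² + 15*O
C = 15 (C = -5 - 5*(0 - 4) = -5 - 5*(-4) = -5 + 20 = 15)
N(n, R) = -9 (N(n, R) = 6 - 1*15 = 6 - 15 = -9)
S(Y) = -123*Y + Y*(15 + Y)
2422 + S(N(-3, -1)) = 2422 - 9*(-108 - 9) = 2422 - 9*(-117) = 2422 + 1053 = 3475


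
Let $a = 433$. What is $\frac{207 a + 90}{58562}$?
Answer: $\frac{89721}{58562} \approx 1.5321$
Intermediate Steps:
$\frac{207 a + 90}{58562} = \frac{207 \cdot 433 + 90}{58562} = \left(89631 + 90\right) \frac{1}{58562} = 89721 \cdot \frac{1}{58562} = \frac{89721}{58562}$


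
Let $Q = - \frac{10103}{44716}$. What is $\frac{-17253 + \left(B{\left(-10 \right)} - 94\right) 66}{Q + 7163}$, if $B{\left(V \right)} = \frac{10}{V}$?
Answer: $- \frac{350618156}{106763535} \approx -3.2841$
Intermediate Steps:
$Q = - \frac{10103}{44716}$ ($Q = \left(-10103\right) \frac{1}{44716} = - \frac{10103}{44716} \approx -0.22594$)
$\frac{-17253 + \left(B{\left(-10 \right)} - 94\right) 66}{Q + 7163} = \frac{-17253 + \left(\frac{10}{-10} - 94\right) 66}{- \frac{10103}{44716} + 7163} = \frac{-17253 + \left(10 \left(- \frac{1}{10}\right) - 94\right) 66}{\frac{320290605}{44716}} = \left(-17253 + \left(-1 - 94\right) 66\right) \frac{44716}{320290605} = \left(-17253 - 6270\right) \frac{44716}{320290605} = \left(-23523\right) \frac{44716}{320290605} = - \frac{350618156}{106763535}$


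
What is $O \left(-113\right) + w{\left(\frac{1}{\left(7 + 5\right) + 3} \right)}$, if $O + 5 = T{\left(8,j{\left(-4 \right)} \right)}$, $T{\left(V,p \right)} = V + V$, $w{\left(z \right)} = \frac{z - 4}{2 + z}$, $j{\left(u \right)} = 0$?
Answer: $- \frac{38592}{31} \approx -1244.9$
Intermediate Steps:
$w{\left(z \right)} = \frac{-4 + z}{2 + z}$
$T{\left(V,p \right)} = 2 V$
$O = 11$ ($O = -5 + 2 \cdot 8 = -5 + 16 = 11$)
$O \left(-113\right) + w{\left(\frac{1}{\left(7 + 5\right) + 3} \right)} = 11 \left(-113\right) + \frac{-4 + \frac{1}{\left(7 + 5\right) + 3}}{2 + \frac{1}{\left(7 + 5\right) + 3}} = -1243 + \frac{-4 + \frac{1}{12 + 3}}{2 + \frac{1}{12 + 3}} = -1243 + \frac{-4 + \frac{1}{15}}{2 + \frac{1}{15}} = -1243 + \frac{1}{\frac{31}{15}} \left(- \frac{59}{15}\right) = -1243 + \frac{15}{31} \left(- \frac{59}{15}\right) = -1243 - \frac{59}{31} = - \frac{38592}{31}$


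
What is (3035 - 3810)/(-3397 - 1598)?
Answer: 155/999 ≈ 0.15516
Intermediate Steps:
(3035 - 3810)/(-3397 - 1598) = -775/(-4995) = -775*(-1/4995) = 155/999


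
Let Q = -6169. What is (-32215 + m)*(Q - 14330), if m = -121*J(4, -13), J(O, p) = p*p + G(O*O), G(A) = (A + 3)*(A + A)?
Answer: 2587629768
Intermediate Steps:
G(A) = 2*A*(3 + A) (G(A) = (3 + A)*(2*A) = 2*A*(3 + A))
J(O, p) = p**2 + 2*O**2*(3 + O**2) (J(O, p) = p*p + 2*(O*O)*(3 + O*O) = p**2 + 2*O**2*(3 + O**2))
m = -94017 (m = -121*((-13)**2 + 2*4**2*(3 + 4**2)) = -121*(169 + 2*16*(3 + 16)) = -121*(169 + 2*16*19) = -121*(169 + 608) = -121*777 = -94017)
(-32215 + m)*(Q - 14330) = (-32215 - 94017)*(-6169 - 14330) = -126232*(-20499) = 2587629768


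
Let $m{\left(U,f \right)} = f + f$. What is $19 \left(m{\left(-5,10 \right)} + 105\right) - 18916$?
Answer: $-16541$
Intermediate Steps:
$m{\left(U,f \right)} = 2 f$
$19 \left(m{\left(-5,10 \right)} + 105\right) - 18916 = 19 \left(2 \cdot 10 + 105\right) - 18916 = 19 \left(20 + 105\right) - 18916 = 19 \cdot 125 - 18916 = 2375 - 18916 = -16541$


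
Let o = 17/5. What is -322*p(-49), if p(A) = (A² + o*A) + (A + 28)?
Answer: -3563574/5 ≈ -7.1272e+5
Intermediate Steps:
o = 17/5 (o = 17*(⅕) = 17/5 ≈ 3.4000)
p(A) = 28 + A² + 22*A/5 (p(A) = (A² + 17*A/5) + (A + 28) = (A² + 17*A/5) + (28 + A) = 28 + A² + 22*A/5)
-322*p(-49) = -322*(28 + (-49)² + (22/5)*(-49)) = -322*(28 + 2401 - 1078/5) = -322*11067/5 = -3563574/5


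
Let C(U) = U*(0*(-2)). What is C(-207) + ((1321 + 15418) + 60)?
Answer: 16799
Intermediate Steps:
C(U) = 0 (C(U) = U*0 = 0)
C(-207) + ((1321 + 15418) + 60) = 0 + ((1321 + 15418) + 60) = 0 + (16739 + 60) = 0 + 16799 = 16799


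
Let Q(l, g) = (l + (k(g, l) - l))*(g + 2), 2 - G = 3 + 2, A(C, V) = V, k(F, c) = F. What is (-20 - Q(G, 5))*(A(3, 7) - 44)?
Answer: 2035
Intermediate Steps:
G = -3 (G = 2 - (3 + 2) = 2 - 1*5 = 2 - 5 = -3)
Q(l, g) = g*(2 + g) (Q(l, g) = (l + (g - l))*(g + 2) = g*(2 + g))
(-20 - Q(G, 5))*(A(3, 7) - 44) = (-20 - 5*(2 + 5))*(7 - 44) = (-20 - 5*7)*(-37) = (-20 - 1*35)*(-37) = (-20 - 35)*(-37) = -55*(-37) = 2035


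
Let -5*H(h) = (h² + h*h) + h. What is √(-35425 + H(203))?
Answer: I*√1298730/5 ≈ 227.92*I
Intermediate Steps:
H(h) = -2*h²/5 - h/5 (H(h) = -((h² + h*h) + h)/5 = -((h² + h²) + h)/5 = -(2*h² + h)/5 = -(h + 2*h²)/5 = -2*h²/5 - h/5)
√(-35425 + H(203)) = √(-35425 - ⅕*203*(1 + 2*203)) = √(-35425 - ⅕*203*(1 + 406)) = √(-35425 - ⅕*203*407) = √(-35425 - 82621/5) = √(-259746/5) = I*√1298730/5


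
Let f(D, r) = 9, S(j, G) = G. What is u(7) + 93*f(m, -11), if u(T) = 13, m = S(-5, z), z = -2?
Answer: 850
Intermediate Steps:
m = -2
u(7) + 93*f(m, -11) = 13 + 93*9 = 13 + 837 = 850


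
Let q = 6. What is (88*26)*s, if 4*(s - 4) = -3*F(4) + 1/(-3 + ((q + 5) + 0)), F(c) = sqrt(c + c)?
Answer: 18447/2 - 3432*sqrt(2) ≈ 4369.9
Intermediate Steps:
F(c) = sqrt(2)*sqrt(c) (F(c) = sqrt(2*c) = sqrt(2)*sqrt(c))
s = 129/32 - 3*sqrt(2)/2 (s = 4 + (-3*sqrt(2)*sqrt(4) + 1/(-3 + ((6 + 5) + 0)))/4 = 4 + (-3*sqrt(2)*2 + 1/(-3 + (11 + 0)))/4 = 4 + (-6*sqrt(2) + 1/(-3 + 11))/4 = 4 + (-6*sqrt(2) + 1/8)/4 = 4 + (1/8 - 6*sqrt(2))/4 = 4 + (1/32 - 3*sqrt(2)/2) = 129/32 - 3*sqrt(2)/2 ≈ 1.9099)
(88*26)*s = (88*26)*(129/32 - 3*sqrt(2)/2) = 2288*(129/32 - 3*sqrt(2)/2) = 18447/2 - 3432*sqrt(2)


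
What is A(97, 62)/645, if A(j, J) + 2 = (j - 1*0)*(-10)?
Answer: -324/215 ≈ -1.5070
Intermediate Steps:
A(j, J) = -2 - 10*j (A(j, J) = -2 + (j - 1*0)*(-10) = -2 + (j + 0)*(-10) = -2 + j*(-10) = -2 - 10*j)
A(97, 62)/645 = (-2 - 10*97)/645 = (-2 - 970)*(1/645) = -972*1/645 = -324/215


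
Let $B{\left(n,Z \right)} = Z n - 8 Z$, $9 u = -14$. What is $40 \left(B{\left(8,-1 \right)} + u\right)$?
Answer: $- \frac{560}{9} \approx -62.222$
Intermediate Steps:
$u = - \frac{14}{9}$ ($u = \frac{1}{9} \left(-14\right) = - \frac{14}{9} \approx -1.5556$)
$B{\left(n,Z \right)} = - 8 Z + Z n$
$40 \left(B{\left(8,-1 \right)} + u\right) = 40 \left(- (-8 + 8) - \frac{14}{9}\right) = 40 \left(\left(-1\right) 0 - \frac{14}{9}\right) = 40 \left(0 - \frac{14}{9}\right) = 40 \left(- \frac{14}{9}\right) = - \frac{560}{9}$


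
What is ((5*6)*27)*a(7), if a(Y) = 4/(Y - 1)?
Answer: 540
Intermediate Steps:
a(Y) = 4/(-1 + Y)
((5*6)*27)*a(7) = ((5*6)*27)*(4/(-1 + 7)) = (30*27)*(4/6) = 810*(4*(⅙)) = 810*(⅔) = 540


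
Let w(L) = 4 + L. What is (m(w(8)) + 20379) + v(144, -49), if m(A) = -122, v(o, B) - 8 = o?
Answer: 20409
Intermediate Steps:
v(o, B) = 8 + o
(m(w(8)) + 20379) + v(144, -49) = (-122 + 20379) + (8 + 144) = 20257 + 152 = 20409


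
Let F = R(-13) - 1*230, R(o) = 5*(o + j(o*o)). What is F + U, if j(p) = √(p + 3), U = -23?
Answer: -318 + 10*√43 ≈ -252.43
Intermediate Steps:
j(p) = √(3 + p)
R(o) = 5*o + 5*√(3 + o²) (R(o) = 5*(o + √(3 + o*o)) = 5*(o + √(3 + o²)) = 5*o + 5*√(3 + o²))
F = -295 + 10*√43 (F = (5*(-13) + 5*√(3 + (-13)²)) - 1*230 = (-65 + 5*√(3 + 169)) - 230 = (-65 + 5*√172) - 230 = (-65 + 5*(2*√43)) - 230 = (-65 + 10*√43) - 230 = -295 + 10*√43 ≈ -229.43)
F + U = (-295 + 10*√43) - 23 = -318 + 10*√43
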